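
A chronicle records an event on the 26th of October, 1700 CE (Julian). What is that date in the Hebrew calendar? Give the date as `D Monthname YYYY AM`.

24 Cheshvan 5461 AM

Both dates share Julian Day Number 2342282; in the Hebrew calendar that is 24 Cheshvan 5461 AM.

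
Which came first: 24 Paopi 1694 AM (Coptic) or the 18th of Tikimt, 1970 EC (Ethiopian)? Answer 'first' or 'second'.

The two dates have Julian Day Numbers 2443451 and 2443445 respectively.
Since 2443445 < 2443451, the second date comes first.

second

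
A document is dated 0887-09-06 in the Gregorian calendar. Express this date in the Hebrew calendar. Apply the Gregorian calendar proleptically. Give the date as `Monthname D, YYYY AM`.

Julian Day Number of the source date = 2045279.
Converting JDN 2045279 to the Hebrew calendar gives 11 Elul 4647 AM.

Elul 11, 4647 AM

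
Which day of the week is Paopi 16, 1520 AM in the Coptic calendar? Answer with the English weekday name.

Wednesday

Equivalently 26 October 1803 Gregorian, JDN 2379890.
Since JDN mod 7 = 2 (0 = Monday), the day is Wednesday.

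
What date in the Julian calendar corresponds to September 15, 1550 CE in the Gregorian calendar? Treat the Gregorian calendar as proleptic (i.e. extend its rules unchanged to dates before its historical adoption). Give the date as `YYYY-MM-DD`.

At this point the Julian calendar is 10 days behind the Gregorian.
15 September 1550 Gregorian − 10 days → 5 September 1550 Julian.

1550-09-05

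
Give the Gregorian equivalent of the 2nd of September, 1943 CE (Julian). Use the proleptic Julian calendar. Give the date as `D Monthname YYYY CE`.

For dates in this range the Gregorian date is 13 days ahead of the Julian.
2 September 1943 Julian + 13 days → 15 September 1943 Gregorian.

15 September 1943 CE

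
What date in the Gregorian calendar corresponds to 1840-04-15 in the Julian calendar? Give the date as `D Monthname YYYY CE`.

27 April 1840 CE

For dates in this range the Gregorian date is 12 days ahead of the Julian.
15 April 1840 Julian + 12 days → 27 April 1840 Gregorian.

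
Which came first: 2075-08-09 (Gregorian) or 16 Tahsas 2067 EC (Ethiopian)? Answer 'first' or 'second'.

First date → JDN 2479159; second date → JDN 2478932.
JDN 2478932 < JDN 2479159, so the second date is earlier.

second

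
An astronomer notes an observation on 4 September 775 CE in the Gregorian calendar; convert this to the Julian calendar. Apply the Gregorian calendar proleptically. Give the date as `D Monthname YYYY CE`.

31 August 775 CE

The Julian–Gregorian offset here is 4 days (Julian trailing).
4 September 775 Gregorian − 4 days → 31 August 775 Julian.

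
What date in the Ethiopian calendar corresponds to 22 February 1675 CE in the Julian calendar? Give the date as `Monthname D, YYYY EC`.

The source date corresponds to 4 March 1675 in the Gregorian calendar (JDN 2332904).
That day falls on 28 Yekatit 1667 EC in the Ethiopian calendar.

Yekatit 28, 1667 EC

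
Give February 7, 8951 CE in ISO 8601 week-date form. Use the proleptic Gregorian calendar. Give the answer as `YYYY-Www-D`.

The weekday is Sunday (ISO weekday 7).
That Sunday belongs to ISO week 5 of ISO year 8951.

8951-W05-7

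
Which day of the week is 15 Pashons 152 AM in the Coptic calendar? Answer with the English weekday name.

Sunday

Equivalently 11 May 436 Gregorian, JDN 1880437.
1880437 ≡ 6 (mod 7); counting from Monday = 0 gives Sunday.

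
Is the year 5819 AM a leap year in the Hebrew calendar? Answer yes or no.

no

Hebrew year 5819 is year 5 of its 19-year Metonic cycle; leap years are at positions 3, 6, 8, 11, 14, 17, 19, so it is a common year (12 months).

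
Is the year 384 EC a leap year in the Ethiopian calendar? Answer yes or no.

no

384 mod 4 = 0; in the Ethiopian calendar a year is leap when year mod 4 = 3, so it is a common year.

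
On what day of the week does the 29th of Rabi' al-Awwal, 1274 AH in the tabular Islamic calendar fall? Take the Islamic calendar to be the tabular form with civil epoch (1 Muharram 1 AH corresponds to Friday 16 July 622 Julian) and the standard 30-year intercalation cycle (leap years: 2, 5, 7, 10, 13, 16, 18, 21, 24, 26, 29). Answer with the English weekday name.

Tuesday

Equivalently 17 November 1857 Gregorian, JDN 2399636.
JDN 2399636 mod 7 = 1, and JDN 0 was a Monday, so this is a Tuesday.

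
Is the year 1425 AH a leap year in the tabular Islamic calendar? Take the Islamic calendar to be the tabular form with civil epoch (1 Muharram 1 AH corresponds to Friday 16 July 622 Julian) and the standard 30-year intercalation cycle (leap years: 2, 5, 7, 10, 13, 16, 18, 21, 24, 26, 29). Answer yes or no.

no

Year 1425 AH is year 15 of its 30-year cycle; leap positions are 2, 5, 7, 10, 13, 16, 18, 21, 24, 26, 29, so it is a common year (354 days).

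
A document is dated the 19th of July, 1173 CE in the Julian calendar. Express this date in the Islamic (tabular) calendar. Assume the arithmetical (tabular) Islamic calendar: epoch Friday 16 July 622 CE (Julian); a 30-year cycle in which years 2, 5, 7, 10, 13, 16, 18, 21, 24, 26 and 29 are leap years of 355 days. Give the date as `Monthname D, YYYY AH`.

Both dates share Julian Day Number 2149696; in the tabular Islamic calendar that is 6 Dhu al-Hijjah 568 AH.

Dhu al-Hijjah 6, 568 AH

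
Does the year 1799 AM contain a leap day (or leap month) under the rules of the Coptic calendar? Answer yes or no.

1799 mod 4 = 3; in the Coptic calendar a year is leap when year mod 4 = 3, so it is a leap year.

yes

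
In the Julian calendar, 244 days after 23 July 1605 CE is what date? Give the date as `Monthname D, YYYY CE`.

JDN of 23 July 1605 CE = 2307488.
2307488 + 244 = 2307732.
JDN 2307732 in the Julian calendar is March 24, 1606 CE.

March 24, 1606 CE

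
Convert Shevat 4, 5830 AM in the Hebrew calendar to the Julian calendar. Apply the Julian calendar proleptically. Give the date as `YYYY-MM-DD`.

Julian Day Number of the source date = 2477128.
Converting JDN 2477128 to the Julian calendar gives 3 January 2070 CE.

2070-01-03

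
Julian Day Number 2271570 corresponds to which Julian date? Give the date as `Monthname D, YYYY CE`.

The proleptic Gregorian equivalent of JDN 2271570 is 1 April 1507.
In the Julian calendar that day is March 22, 1507 CE.

March 22, 1507 CE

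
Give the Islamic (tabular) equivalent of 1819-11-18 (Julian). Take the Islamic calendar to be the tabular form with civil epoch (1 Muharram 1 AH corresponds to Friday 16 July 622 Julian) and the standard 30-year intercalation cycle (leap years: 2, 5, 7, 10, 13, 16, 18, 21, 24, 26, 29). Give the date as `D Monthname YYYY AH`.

Julian Day Number of the source date = 2385769.
Converting JDN 2385769 to the tabular Islamic calendar gives 12 Safar 1235 AH.

12 Safar 1235 AH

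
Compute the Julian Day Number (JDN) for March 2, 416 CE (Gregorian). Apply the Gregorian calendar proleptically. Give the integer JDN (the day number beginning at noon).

1873062

JDN 2451545 is 1 January 2000 CE (Gregorian); the target day is −578483 days from there, so JDN = 1873062.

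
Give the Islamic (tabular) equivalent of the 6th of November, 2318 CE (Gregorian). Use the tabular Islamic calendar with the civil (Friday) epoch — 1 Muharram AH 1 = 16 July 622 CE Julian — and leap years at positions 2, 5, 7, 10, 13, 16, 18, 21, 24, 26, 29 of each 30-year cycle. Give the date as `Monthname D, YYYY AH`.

Both dates share Julian Day Number 2568001; in the tabular Islamic calendar that is 11 Jumada al-Awwal 1749 AH.

Jumada al-Awwal 11, 1749 AH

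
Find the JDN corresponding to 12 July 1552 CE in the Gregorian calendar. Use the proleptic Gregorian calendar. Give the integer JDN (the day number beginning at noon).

2288109

JDN 2299161 is 15 October 1582 CE (Gregorian); the target day is −11052 days from there, so JDN = 2288109.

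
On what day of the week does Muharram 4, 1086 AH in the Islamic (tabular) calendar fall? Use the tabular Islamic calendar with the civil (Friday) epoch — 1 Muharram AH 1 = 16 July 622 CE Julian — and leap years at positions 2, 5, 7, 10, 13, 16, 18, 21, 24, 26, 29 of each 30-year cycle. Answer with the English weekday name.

Sunday

This is JDN 2332931 (31 March 1675 Gregorian).
2332931 ≡ 6 (mod 7); counting from Monday = 0 gives Sunday.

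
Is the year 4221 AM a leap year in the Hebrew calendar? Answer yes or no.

yes

Hebrew year 4221 is year 3 of its 19-year Metonic cycle; leap years are at positions 3, 6, 8, 11, 14, 17, 19, so it is a leap year (13 months).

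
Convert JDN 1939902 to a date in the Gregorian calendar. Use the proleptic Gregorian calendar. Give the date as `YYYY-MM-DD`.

JDN 2451545 is 1 Jan 2000; 1939902 is −511643 days from there.

0599-03-03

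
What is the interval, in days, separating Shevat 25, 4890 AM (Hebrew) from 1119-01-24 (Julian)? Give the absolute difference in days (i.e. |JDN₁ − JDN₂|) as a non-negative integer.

4031

JDN of the first date = 2133827.
JDN of the second date = 2129796.
|2129796 − 2133827| = 4031.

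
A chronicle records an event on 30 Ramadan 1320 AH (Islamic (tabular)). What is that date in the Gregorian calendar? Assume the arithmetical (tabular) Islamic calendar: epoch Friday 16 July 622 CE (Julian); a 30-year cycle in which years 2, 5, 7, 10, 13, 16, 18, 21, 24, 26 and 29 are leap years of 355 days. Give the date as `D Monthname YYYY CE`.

Both dates share Julian Day Number 2416115; in the Gregorian calendar that is 31 December 1902 CE.

31 December 1902 CE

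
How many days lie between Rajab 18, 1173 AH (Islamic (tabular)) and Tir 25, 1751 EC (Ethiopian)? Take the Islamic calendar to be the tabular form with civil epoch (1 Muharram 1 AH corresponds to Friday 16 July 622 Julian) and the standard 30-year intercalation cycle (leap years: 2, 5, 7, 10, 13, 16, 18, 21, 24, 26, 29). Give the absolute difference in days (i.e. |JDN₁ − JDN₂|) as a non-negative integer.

400

First date → JDN 2363952; second date → JDN 2363552.
The interval is |2363952 − 2363552| = 400 days.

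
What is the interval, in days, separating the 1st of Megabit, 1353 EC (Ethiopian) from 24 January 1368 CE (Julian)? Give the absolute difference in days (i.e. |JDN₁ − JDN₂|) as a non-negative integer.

First date → JDN 2218219; second date → JDN 2220743.
The interval is |2218219 − 2220743| = 2524 days.

2524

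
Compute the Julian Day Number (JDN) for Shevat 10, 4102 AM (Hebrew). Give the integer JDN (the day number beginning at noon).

1845977

In the proleptic Gregorian calendar the same day is 5 January 342.
JDN 2299161 is 15 October 1582 CE (Gregorian); the target day is −453184 days from there, so JDN = 1845977.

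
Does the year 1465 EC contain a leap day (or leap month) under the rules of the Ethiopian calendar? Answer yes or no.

no

1465 mod 4 = 1; in the Ethiopian calendar a year is leap when year mod 4 = 3, so it is a common year.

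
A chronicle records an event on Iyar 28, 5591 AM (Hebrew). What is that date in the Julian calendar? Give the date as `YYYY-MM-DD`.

1831-04-29

Both dates share Julian Day Number 2389949; in the Julian calendar that is 29 April 1831 CE.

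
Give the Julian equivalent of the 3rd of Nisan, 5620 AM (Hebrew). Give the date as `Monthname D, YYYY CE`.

March 14, 1860 CE

Both dates share Julian Day Number 2400496; in the Julian calendar that is 14 March 1860 CE.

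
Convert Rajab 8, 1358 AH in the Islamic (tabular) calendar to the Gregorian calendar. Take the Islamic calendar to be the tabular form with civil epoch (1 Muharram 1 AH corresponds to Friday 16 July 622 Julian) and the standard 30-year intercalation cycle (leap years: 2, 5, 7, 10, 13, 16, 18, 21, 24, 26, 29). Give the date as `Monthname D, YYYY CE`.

Both dates share Julian Day Number 2429500; in the Gregorian calendar that is 24 August 1939 CE.

August 24, 1939 CE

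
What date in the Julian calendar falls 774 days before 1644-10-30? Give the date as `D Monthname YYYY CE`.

The starting date is JDN 2321832; 2321832 − 774 = 2321058.
JDN 2321058 corresponds to 17 September 1642 CE.

17 September 1642 CE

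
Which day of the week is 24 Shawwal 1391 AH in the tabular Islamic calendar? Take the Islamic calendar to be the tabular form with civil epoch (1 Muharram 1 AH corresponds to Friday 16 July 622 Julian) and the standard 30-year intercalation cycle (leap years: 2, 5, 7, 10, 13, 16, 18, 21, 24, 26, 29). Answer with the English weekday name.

Equivalently 13 December 1971 Gregorian, JDN 2441299.
JDN 2441299 mod 7 = 0, and JDN 0 was a Monday, so this is a Monday.

Monday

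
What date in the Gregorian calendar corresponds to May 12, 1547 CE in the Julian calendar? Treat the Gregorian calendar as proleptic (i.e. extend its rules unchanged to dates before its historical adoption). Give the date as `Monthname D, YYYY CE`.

May 22, 1547 CE

For dates in this range the Gregorian date is 10 days ahead of the Julian.
12 May 1547 Julian + 10 days → 22 May 1547 Gregorian.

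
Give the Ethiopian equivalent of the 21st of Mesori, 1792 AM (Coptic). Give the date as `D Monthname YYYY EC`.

Julian Day Number of the source date = 2479543.
Converting JDN 2479543 to the Ethiopian calendar gives 21 Nehase 2068 EC.

21 Nehase 2068 EC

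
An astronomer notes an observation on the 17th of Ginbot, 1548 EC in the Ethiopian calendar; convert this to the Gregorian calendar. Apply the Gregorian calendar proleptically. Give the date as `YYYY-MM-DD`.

1556-05-22

Julian Day Number of the source date = 2289519.
Converting JDN 2289519 to the Gregorian calendar gives 22 May 1556 CE.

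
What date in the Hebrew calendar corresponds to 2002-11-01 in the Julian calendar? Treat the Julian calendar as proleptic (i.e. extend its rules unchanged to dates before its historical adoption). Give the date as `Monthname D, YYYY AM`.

Kislev 9, 5763 AM

Both dates share Julian Day Number 2452593; in the Hebrew calendar that is 9 Kislev 5763 AM.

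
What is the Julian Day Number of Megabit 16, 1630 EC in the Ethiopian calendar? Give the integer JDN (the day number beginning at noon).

2319408

In the Gregorian calendar the same day is 22 March 1638.
JDN 2299161 is 15 October 1582 CE (Gregorian); the target day is +20247 days from there, so JDN = 2319408.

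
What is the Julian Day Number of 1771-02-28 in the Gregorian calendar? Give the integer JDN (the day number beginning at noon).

JDN 2451545 is 1 January 2000 CE (Gregorian); the target day is −83582 days from there, so JDN = 2367963.

2367963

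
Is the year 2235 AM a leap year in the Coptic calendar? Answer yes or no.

2235 mod 4 = 3; in the Coptic calendar a year is leap when year mod 4 = 3, so it is a leap year.

yes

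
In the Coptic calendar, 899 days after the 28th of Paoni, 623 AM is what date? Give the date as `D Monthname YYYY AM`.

11 Koiak 626 AM

Counting 899 days forward from JDN 2052512 reaches JDN 2053411, which is 11 Koiak 626 AM.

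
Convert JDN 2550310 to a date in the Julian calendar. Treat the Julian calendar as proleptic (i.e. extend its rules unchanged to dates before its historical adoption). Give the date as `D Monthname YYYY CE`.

15 May 2270 CE

JDN 2550310 is 30 May 2270 in the Gregorian calendar.
In the Julian calendar that day is 15 May 2270 CE.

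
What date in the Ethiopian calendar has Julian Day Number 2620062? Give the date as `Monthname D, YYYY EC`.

Ginbot 9, 2453 EC

JDN 2620062 is 20 May 2461 in the Gregorian calendar.
In the Ethiopian calendar that day is Ginbot 9, 2453 EC.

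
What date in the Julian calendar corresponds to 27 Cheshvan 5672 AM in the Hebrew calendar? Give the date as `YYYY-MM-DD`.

1911-11-05

Both dates share Julian Day Number 2419359; in the Julian calendar that is 5 November 1911 CE.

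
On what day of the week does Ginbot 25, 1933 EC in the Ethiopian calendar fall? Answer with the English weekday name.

In the Gregorian calendar this is 2 June 1941 (JDN 2430148).
2430148 ≡ 0 (mod 7); counting from Monday = 0 gives Monday.

Monday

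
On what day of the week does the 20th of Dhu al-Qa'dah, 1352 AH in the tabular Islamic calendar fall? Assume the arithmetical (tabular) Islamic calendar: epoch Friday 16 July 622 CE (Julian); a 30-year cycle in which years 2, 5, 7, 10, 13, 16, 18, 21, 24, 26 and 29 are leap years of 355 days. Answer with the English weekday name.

In the Gregorian calendar this is 6 March 1934 (JDN 2427503).
Since JDN mod 7 = 1 (0 = Monday), the day is Tuesday.

Tuesday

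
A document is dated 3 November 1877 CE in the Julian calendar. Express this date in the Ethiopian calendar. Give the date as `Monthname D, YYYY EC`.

Hidar 7, 1870 EC

Both dates share Julian Day Number 2406939; in the Ethiopian calendar that is 7 Hidar 1870 EC.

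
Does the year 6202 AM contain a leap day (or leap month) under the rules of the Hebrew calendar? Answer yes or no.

Hebrew year 6202 is year 8 of its 19-year Metonic cycle; leap years are at positions 3, 6, 8, 11, 14, 17, 19, so it is a leap year (13 months).

yes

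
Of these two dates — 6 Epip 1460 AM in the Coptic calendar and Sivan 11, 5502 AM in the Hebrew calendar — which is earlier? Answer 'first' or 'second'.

Converting both to JDN: 2358235 vs 2357476; the smaller is the second.

second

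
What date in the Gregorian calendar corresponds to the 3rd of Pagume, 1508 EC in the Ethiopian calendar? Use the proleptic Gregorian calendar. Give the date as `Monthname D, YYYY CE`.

Both dates share Julian Day Number 2275015; in the Gregorian calendar that is 5 September 1516 CE.

September 5, 1516 CE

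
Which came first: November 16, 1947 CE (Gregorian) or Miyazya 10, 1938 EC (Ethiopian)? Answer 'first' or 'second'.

Converting both to JDN: 2432506 vs 2431929; the smaller is the second.

second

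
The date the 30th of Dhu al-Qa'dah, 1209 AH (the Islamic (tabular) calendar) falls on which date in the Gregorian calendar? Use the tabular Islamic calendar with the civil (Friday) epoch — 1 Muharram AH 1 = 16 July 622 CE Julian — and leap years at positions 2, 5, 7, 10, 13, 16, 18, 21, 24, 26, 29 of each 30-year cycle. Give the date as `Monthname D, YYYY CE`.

Julian Day Number of the source date = 2376839.
Converting JDN 2376839 to the Gregorian calendar gives 18 June 1795 CE.

June 18, 1795 CE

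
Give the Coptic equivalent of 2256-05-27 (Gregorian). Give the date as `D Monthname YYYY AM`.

17 Pashons 1972 AM

Julian Day Number of the source date = 2545194.
Converting JDN 2545194 to the Coptic calendar gives 17 Pashons 1972 AM.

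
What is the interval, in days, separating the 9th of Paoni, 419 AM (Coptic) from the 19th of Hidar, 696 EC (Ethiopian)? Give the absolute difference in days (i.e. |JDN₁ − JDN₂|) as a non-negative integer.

JDN of the first date = 1977982.
JDN of the second date = 1978148.
|1978148 − 1977982| = 166.

166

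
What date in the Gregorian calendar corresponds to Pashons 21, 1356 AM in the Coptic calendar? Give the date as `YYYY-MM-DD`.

Both dates share Julian Day Number 2320204; in the Gregorian calendar that is 26 May 1640 CE.

1640-05-26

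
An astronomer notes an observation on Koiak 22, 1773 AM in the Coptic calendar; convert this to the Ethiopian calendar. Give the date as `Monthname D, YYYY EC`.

Tahsas 22, 2049 EC

Julian Day Number of the source date = 2472364.
Converting JDN 2472364 to the Ethiopian calendar gives 22 Tahsas 2049 EC.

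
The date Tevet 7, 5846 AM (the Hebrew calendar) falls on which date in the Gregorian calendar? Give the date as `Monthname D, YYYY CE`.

December 24, 2085 CE

Both dates share Julian Day Number 2482949; in the Gregorian calendar that is 24 December 2085 CE.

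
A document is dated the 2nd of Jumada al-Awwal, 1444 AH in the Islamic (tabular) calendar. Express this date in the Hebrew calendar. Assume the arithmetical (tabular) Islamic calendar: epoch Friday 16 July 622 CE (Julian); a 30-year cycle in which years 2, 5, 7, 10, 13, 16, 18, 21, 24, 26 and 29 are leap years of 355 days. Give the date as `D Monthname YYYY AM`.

2 Kislev 5783 AM

Both dates share Julian Day Number 2459910; in the Hebrew calendar that is 2 Kislev 5783 AM.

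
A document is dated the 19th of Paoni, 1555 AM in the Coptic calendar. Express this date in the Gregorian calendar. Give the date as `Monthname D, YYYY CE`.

June 25, 1839 CE

Both dates share Julian Day Number 2392916; in the Gregorian calendar that is 25 June 1839 CE.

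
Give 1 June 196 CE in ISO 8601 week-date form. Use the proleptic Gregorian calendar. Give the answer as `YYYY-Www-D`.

0196-W22-3

The weekday is Wednesday (ISO weekday 3).
That Wednesday belongs to ISO week 22 of ISO year 196.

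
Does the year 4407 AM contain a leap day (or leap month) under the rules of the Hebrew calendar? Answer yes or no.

Hebrew year 4407 is year 18 of its 19-year Metonic cycle; leap years are at positions 3, 6, 8, 11, 14, 17, 19, so it is a common year (12 months).

no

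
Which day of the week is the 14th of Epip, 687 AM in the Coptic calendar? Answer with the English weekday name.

This is JDN 2075904 (13 July 971 Gregorian).
JDN 2075904 mod 7 = 5, and JDN 0 was a Monday, so this is a Saturday.

Saturday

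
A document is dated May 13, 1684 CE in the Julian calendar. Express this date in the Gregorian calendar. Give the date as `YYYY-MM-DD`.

1684-05-23

For dates in this range the Gregorian date is 10 days ahead of the Julian.
13 May 1684 Julian + 10 days → 23 May 1684 Gregorian.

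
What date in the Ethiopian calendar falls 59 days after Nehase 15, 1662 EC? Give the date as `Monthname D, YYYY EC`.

JDN of Nehase 15, 1662 EC = 2331245.
2331245 + 59 = 2331304.
JDN 2331304 in the Ethiopian calendar is Tikimt 9, 1663 EC.

Tikimt 9, 1663 EC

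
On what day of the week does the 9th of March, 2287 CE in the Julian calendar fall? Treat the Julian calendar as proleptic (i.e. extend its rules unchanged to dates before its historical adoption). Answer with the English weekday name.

Equivalently 24 March 2287 Gregorian, JDN 2556452.
2556452 ≡ 3 (mod 7); counting from Monday = 0 gives Thursday.

Thursday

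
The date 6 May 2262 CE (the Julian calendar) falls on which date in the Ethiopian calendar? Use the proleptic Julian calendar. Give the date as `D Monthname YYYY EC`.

11 Ginbot 2254 EC

The source date corresponds to 21 May 2262 in the Gregorian calendar (JDN 2547379).
That day falls on 11 Ginbot 2254 EC in the Ethiopian calendar.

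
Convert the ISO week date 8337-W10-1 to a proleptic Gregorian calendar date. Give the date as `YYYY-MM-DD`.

8337-03-08

ISO week 1 of 8337 is the week containing the first Thursday of 8337.
Week 10, day 1 (Monday) lands on 8337-03-08.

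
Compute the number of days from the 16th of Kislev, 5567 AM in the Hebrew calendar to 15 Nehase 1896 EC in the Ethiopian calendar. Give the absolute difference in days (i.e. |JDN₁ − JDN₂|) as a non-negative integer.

35696

First date → JDN 2381018; second date → JDN 2416714.
The interval is |2381018 − 2416714| = 35696 days.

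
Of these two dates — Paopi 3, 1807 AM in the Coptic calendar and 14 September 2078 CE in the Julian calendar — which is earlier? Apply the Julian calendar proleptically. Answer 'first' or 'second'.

First date → JDN 2484703; second date → JDN 2480304.
JDN 2480304 < JDN 2484703, so the second date is earlier.

second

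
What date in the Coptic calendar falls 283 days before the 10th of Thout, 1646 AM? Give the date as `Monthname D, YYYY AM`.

Counting 283 days back from JDN 2425875 reaches JDN 2425592, which is Koiak 2, 1645 AM.

Koiak 2, 1645 AM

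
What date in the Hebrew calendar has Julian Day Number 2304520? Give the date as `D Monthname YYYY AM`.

1 Tammuz 5357 AM

JDN 2304520 is 17 June 1597 in the Gregorian calendar.
In the Hebrew calendar that day is 1 Tammuz 5357 AM.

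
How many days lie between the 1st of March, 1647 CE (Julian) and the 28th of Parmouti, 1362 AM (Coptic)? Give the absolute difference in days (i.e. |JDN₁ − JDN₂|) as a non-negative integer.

First date → JDN 2322684; second date → JDN 2322372.
The interval is |2322684 − 2322372| = 312 days.

312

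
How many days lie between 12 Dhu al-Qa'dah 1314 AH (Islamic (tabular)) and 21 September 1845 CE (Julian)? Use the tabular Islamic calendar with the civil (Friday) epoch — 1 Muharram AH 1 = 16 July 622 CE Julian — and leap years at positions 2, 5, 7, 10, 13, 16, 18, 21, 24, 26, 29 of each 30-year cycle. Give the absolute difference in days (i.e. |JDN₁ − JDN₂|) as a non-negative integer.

First date → JDN 2414029; second date → JDN 2395208.
The interval is |2414029 − 2395208| = 18821 days.

18821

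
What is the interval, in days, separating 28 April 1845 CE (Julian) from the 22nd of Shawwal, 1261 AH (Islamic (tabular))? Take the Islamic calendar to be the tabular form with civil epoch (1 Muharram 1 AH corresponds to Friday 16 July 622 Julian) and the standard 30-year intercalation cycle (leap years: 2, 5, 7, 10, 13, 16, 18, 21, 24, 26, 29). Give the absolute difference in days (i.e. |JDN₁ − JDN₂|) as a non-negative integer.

167

First date → JDN 2395062; second date → JDN 2395229.
The interval is |2395062 − 2395229| = 167 days.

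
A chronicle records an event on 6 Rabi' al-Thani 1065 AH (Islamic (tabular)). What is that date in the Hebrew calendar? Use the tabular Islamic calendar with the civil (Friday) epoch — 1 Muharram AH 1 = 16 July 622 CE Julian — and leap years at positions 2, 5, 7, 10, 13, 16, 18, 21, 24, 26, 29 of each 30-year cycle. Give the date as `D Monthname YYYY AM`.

Both dates share Julian Day Number 2325580; in the Hebrew calendar that is 6 Adar I 5415 AM.

6 Adar I 5415 AM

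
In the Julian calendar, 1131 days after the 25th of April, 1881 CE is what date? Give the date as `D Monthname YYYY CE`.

30 May 1884 CE

The starting date is JDN 2408208; 2408208 + 1131 = 2409339.
JDN 2409339 corresponds to 30 May 1884 CE.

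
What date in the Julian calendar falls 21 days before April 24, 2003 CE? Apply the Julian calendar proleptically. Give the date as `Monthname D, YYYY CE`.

JDN of April 24, 2003 CE = 2452767.
2452767 − 21 = 2452746.
JDN 2452746 in the Julian calendar is April 3, 2003 CE.

April 3, 2003 CE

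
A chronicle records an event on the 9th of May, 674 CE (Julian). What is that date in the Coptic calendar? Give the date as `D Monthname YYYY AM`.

14 Pashons 390 AM

Julian Day Number of the source date = 1967365.
Converting JDN 1967365 to the Coptic calendar gives 14 Pashons 390 AM.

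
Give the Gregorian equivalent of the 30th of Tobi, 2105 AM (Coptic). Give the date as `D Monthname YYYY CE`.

Both dates share Julian Day Number 2593665; in the Gregorian calendar that is 10 February 2389 CE.

10 February 2389 CE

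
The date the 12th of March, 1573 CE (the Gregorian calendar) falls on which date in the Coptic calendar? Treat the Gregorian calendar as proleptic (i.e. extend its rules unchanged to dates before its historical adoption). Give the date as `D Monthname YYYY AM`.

Julian Day Number of the source date = 2295657.
Converting JDN 2295657 to the Coptic calendar gives 6 Paremhat 1289 AM.

6 Paremhat 1289 AM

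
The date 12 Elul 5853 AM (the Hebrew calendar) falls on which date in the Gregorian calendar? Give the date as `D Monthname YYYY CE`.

3 September 2093 CE

Julian Day Number of the source date = 2485759.
Converting JDN 2485759 to the Gregorian calendar gives 3 September 2093 CE.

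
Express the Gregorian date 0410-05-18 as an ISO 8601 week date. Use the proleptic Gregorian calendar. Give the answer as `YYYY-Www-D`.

0410-W20-2

The weekday is Tuesday (ISO weekday 2).
That Tuesday belongs to ISO week 20 of ISO year 410.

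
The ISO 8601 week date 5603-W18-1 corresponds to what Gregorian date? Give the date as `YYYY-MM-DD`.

ISO week 1 of 5603 is the week containing the first Thursday of 5603.
Week 18, day 1 (Monday) lands on 5603-04-28.

5603-04-28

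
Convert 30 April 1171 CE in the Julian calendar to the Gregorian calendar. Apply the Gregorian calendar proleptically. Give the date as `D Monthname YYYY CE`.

The Julian–Gregorian offset here is 7 days (Julian trailing).
30 April 1171 Julian + 7 days → 7 May 1171 Gregorian.

7 May 1171 CE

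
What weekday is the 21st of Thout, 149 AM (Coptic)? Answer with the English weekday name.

This is JDN 1879107 (19 September 432 Gregorian).
Since JDN mod 7 = 6 (0 = Monday), the day is Sunday.

Sunday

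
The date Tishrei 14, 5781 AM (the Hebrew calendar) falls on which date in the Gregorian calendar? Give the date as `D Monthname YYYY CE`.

Julian Day Number of the source date = 2459125.
Converting JDN 2459125 to the Gregorian calendar gives 2 October 2020 CE.

2 October 2020 CE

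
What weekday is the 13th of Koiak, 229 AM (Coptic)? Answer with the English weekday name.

Sunday

This is JDN 1908409 (11 December 512 Gregorian).
Since JDN mod 7 = 6 (0 = Monday), the day is Sunday.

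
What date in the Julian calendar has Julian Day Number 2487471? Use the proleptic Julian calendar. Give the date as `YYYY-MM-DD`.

2098-04-29

JDN 2487471 is 12 May 2098 in the Gregorian calendar.
In the Julian calendar that day is 2098-04-29.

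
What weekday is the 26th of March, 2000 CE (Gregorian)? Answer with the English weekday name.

Sunday

2451630 ≡ 6 (mod 7); counting from Monday = 0 gives Sunday.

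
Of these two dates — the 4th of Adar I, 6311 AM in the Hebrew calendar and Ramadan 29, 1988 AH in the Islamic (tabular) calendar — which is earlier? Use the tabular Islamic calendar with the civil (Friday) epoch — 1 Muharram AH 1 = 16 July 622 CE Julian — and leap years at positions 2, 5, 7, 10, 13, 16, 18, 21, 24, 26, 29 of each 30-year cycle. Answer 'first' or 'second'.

second

Converting both to JDN: 2652835 vs 2652831; the smaller is the second.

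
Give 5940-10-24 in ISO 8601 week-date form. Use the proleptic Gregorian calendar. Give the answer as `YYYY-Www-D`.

5940-W43-4

The weekday is Thursday (ISO weekday 4).
That Thursday belongs to ISO week 43 of ISO year 5940.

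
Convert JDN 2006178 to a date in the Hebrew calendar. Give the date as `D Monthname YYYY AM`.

JDN 2006178 is 17 August 780 in the proleptic Gregorian calendar.
In the Hebrew calendar that day is 8 Elul 4540 AM.

8 Elul 4540 AM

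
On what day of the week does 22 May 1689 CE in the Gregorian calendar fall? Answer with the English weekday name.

Sunday

Since JDN mod 7 = 6 (0 = Monday), the day is Sunday.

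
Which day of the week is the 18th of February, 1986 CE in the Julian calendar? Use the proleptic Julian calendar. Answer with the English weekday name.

In the Gregorian calendar this is 3 March 1986 (JDN 2446493).
2446493 ≡ 0 (mod 7); counting from Monday = 0 gives Monday.

Monday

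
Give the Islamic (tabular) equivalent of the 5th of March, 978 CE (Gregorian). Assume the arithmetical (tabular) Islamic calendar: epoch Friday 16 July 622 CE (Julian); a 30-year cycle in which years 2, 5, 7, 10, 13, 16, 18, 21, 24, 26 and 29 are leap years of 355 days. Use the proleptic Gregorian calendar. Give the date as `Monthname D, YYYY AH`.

Rajab 17, 367 AH

Julian Day Number of the source date = 2078331.
Converting JDN 2078331 to the tabular Islamic calendar gives 17 Rajab 367 AH.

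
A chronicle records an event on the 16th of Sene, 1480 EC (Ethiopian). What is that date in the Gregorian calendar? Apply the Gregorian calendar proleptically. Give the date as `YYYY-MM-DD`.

Both dates share Julian Day Number 2264711; in the Gregorian calendar that is 19 June 1488 CE.

1488-06-19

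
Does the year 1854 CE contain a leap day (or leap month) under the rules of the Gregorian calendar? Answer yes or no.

no

1854 is not divisible by 4, so it is a common year.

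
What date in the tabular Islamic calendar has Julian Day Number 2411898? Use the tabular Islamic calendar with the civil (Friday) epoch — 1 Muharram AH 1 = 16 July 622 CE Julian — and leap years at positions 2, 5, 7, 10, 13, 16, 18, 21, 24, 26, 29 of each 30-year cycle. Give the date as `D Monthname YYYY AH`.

7 Dhu al-Qa'dah 1308 AH

The Gregorian equivalent of JDN 2411898 is 14 June 1891.
In the tabular Islamic calendar that day is 7 Dhu al-Qa'dah 1308 AH.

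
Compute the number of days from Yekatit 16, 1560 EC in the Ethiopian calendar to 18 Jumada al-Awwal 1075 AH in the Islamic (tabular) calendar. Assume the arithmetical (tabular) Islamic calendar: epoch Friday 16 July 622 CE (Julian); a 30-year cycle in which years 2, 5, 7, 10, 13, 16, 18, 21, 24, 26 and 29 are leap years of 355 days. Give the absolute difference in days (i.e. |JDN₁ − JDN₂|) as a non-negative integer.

35354

JDN of the first date = 2293811.
JDN of the second date = 2329165.
|2329165 − 2293811| = 35354.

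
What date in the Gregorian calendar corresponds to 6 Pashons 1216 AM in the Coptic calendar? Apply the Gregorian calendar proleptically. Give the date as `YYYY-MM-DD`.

1500-05-11

Both dates share Julian Day Number 2269054; in the Gregorian calendar that is 11 May 1500 CE.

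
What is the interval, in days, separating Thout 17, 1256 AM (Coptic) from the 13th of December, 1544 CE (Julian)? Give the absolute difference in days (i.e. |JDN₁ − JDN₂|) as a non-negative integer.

1916

JDN of the first date = 2283435.
JDN of the second date = 2285351.
|2285351 − 2283435| = 1916.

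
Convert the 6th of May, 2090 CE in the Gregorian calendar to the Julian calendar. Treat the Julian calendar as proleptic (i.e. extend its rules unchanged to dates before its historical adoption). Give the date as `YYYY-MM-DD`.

2090-04-23

At this point the Julian calendar is 13 days behind the Gregorian.
6 May 2090 Gregorian − 13 days → 23 April 2090 Julian.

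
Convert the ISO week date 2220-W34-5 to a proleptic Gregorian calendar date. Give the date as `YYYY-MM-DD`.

ISO week 1 of 2220 is the week containing the first Thursday of 2220.
Week 34, day 5 (Friday) lands on 2220-08-25.

2220-08-25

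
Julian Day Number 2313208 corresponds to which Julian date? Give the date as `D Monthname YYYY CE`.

The Gregorian equivalent of JDN 2313208 is 31 March 1621.
In the Julian calendar that day is 21 March 1621 CE.

21 March 1621 CE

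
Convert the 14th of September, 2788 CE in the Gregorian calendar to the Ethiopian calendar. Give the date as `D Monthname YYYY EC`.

3 Pagume 2780 EC

Both dates share Julian Day Number 2739613; in the Ethiopian calendar that is 3 Pagume 2780 EC.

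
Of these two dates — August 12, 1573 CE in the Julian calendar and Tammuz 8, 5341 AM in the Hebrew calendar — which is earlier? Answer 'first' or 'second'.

The two dates have Julian Day Numbers 2295820 and 2298678 respectively.
Since 2295820 < 2298678, the first date comes first.

first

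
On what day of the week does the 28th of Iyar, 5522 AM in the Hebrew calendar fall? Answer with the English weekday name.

Friday

In the Gregorian calendar this is 21 May 1762 (JDN 2364758).
Since JDN mod 7 = 4 (0 = Monday), the day is Friday.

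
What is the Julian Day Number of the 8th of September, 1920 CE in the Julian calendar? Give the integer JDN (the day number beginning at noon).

In the Gregorian calendar the same day is 21 September 1920.
JDN 2299161 is 15 October 1582 CE (Gregorian); the target day is +123428 days from there, so JDN = 2422589.

2422589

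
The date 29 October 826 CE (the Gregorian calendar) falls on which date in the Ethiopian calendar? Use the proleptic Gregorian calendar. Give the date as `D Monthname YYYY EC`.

28 Tikimt 819 EC

Both dates share Julian Day Number 2023052; in the Ethiopian calendar that is 28 Tikimt 819 EC.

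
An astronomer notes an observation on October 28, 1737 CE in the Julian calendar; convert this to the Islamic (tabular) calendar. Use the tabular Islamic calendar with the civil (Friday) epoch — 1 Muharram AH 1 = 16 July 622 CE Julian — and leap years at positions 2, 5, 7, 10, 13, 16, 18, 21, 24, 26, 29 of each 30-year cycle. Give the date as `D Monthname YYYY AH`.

15 Rajab 1150 AH

The source date corresponds to 8 November 1737 in the Gregorian calendar (JDN 2355798).
That day falls on 15 Rajab 1150 AH in the tabular Islamic calendar.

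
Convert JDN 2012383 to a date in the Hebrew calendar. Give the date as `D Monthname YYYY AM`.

11 Elul 4557 AM

The proleptic Gregorian equivalent of JDN 2012383 is 13 August 797.
In the Hebrew calendar that day is 11 Elul 4557 AM.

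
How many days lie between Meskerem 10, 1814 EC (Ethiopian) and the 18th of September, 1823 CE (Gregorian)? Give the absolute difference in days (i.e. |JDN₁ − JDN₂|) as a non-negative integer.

First date → JDN 2386428; second date → JDN 2387157.
The interval is |2386428 − 2387157| = 729 days.

729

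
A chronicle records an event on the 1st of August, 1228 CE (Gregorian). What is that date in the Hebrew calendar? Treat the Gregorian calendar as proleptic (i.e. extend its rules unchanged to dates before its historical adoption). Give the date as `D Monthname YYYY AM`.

21 Av 4988 AM

Both dates share Julian Day Number 2169791; in the Hebrew calendar that is 21 Av 4988 AM.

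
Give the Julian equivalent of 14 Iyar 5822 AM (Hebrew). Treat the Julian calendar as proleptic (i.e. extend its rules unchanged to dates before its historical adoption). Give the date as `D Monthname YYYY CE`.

11 May 2062 CE

Both dates share Julian Day Number 2474334; in the Julian calendar that is 11 May 2062 CE.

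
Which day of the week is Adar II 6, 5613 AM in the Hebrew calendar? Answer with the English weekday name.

Wednesday

Equivalently 16 March 1853 Gregorian, JDN 2397929.
2397929 ≡ 2 (mod 7); counting from Monday = 0 gives Wednesday.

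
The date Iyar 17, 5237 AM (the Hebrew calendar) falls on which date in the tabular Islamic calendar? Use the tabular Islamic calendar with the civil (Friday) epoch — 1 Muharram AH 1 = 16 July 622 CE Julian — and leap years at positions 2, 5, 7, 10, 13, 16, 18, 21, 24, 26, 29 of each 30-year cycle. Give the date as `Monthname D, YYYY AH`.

Both dates share Julian Day Number 2260652; in the tabular Islamic calendar that is 16 Muharram 882 AH.

Muharram 16, 882 AH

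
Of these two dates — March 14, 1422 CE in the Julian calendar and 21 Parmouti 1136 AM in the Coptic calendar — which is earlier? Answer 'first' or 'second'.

second

Converting both to JDN: 2240516 vs 2239819; the smaller is the second.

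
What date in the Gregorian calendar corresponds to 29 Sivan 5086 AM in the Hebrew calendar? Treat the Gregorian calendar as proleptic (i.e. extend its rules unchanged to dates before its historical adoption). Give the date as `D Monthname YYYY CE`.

9 June 1326 CE

Both dates share Julian Day Number 2205531; in the Gregorian calendar that is 9 June 1326 CE.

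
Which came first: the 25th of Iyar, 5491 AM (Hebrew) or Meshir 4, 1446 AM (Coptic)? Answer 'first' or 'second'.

The two dates have Julian Day Numbers 2353445 and 2352969 respectively.
Since 2352969 < 2353445, the second date comes first.

second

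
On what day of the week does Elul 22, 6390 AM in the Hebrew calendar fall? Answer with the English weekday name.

This is JDN 2681912 (22 September 2630 Gregorian).
Since JDN mod 7 = 2 (0 = Monday), the day is Wednesday.

Wednesday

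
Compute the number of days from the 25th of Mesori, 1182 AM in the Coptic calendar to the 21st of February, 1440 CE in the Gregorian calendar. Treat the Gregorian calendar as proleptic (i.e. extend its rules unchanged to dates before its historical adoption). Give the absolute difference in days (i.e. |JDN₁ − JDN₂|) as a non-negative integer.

9684

First date → JDN 2256744; second date → JDN 2247060.
The interval is |2256744 − 2247060| = 9684 days.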